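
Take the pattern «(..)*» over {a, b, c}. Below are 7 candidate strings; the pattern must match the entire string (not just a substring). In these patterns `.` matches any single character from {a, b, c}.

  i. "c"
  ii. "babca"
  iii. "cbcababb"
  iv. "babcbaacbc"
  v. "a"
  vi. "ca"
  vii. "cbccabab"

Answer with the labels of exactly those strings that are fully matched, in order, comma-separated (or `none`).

iii, iv, vi, vii

i. "c" → no match
ii. "babca" → no match
iii. "cbcababb" → match
iv. "babcbaacbc" → match
v. "a" → no match
vi. "ca" → match
vii. "cbccabab" → match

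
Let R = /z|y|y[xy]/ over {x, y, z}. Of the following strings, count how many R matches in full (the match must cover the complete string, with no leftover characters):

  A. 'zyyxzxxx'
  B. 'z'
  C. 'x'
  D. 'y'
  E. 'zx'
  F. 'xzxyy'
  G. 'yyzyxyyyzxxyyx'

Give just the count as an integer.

A → no match
B → match
C → no match
D → match
E → no match
F → no match
G → no match
Total matched: 2

2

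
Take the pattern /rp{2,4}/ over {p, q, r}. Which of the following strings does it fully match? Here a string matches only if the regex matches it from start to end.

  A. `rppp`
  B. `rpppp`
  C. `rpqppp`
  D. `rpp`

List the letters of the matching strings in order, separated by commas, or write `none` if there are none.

A → match
B → match
C → no match
D → match

A, B, D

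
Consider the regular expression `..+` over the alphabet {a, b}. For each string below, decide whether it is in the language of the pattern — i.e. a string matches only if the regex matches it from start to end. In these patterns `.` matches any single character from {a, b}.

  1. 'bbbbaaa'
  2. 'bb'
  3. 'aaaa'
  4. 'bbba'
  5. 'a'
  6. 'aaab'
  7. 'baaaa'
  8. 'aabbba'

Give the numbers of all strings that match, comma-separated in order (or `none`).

1, 2, 3, 4, 6, 7, 8

1 → match
2 → match
3 → match
4 → match
5 → no match
6 → match
7 → match
8 → match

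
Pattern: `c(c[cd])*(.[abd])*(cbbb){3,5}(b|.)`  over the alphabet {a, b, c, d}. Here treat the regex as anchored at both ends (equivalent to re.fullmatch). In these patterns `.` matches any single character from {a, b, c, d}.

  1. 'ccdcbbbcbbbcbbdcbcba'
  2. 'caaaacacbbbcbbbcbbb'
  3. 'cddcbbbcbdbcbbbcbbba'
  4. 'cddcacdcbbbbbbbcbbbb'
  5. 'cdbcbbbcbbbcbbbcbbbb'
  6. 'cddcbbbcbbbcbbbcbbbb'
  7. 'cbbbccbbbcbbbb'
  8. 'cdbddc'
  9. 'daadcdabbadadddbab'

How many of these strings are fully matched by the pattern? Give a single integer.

2

1 → no match
2 → no match
3 → no match
4 → no match
5 → match
6 → match
7 → no match
8. 'cdbddc' → no match
9 → no match — must start with 'c'
Total matched: 2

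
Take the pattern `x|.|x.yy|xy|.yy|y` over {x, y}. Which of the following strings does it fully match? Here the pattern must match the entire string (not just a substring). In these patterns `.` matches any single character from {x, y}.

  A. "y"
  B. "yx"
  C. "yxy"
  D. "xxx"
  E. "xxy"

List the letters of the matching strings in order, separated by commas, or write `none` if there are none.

A

A → match
B → no match
C → no match
D → no match
E → no match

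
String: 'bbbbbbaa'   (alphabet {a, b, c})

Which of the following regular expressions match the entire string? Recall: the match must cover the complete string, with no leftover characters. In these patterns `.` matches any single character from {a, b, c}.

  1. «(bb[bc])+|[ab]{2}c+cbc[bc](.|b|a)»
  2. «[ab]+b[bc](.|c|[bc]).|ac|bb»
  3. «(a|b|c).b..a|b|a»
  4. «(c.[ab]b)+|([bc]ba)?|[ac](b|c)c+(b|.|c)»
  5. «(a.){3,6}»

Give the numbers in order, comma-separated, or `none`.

2

1 → no match
2 → match
3 → no match
4 → no match
5 → no match — must start with 'a'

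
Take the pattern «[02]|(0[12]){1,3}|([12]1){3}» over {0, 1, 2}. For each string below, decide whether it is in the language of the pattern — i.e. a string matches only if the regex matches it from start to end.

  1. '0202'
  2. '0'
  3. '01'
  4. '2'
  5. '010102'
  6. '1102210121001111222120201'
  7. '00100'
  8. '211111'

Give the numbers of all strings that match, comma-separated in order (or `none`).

1. '0202' → match
2. '0' → match
3. '01' → match
4. '2' → match
5. '010102' → match
6 → no match
7. '00100' → no match
8. '211111' → match

1, 2, 3, 4, 5, 8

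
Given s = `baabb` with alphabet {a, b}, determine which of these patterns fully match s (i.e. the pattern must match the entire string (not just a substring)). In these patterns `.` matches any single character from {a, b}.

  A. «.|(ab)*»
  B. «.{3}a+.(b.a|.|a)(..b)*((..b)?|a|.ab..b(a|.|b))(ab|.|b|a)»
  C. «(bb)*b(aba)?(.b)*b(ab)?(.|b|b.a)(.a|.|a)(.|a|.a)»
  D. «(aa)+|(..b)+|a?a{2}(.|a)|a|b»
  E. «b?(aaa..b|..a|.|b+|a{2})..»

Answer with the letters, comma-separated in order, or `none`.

E

A → no match
B → no match
C → no match
D → no match
E → match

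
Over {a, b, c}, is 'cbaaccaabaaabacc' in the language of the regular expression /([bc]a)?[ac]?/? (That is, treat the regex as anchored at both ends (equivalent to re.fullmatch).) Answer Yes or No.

No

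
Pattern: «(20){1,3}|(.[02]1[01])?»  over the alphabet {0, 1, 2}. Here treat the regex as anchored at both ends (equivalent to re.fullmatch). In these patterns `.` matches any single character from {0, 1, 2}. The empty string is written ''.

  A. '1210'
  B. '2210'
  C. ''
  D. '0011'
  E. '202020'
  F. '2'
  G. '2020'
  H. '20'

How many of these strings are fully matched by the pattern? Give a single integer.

7

A → match
B → match
C → match
D → match
E → match
F → no match
G → match
H → match
Total matched: 7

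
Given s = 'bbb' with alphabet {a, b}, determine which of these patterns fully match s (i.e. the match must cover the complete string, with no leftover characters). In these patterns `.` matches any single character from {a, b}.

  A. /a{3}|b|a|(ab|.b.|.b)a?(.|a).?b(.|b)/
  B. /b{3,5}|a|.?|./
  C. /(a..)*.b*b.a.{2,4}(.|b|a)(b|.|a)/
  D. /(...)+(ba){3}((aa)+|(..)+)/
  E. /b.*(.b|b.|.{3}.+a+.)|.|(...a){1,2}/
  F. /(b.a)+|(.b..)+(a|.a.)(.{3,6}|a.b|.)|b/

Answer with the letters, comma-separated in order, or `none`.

A → no match
B → match
C → no match
D → no match
E → match
F → no match

B, E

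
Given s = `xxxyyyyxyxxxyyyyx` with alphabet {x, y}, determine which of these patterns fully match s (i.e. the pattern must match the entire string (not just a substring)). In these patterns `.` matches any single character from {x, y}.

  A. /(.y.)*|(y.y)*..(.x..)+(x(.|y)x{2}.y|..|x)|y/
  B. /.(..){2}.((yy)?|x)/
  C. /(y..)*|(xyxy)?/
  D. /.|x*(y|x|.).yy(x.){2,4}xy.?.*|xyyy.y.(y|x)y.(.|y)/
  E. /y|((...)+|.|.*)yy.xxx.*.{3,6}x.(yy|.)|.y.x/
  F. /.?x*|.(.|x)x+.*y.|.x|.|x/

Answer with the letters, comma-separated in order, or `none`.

A → no match
B → no match
C → no match
D → match
E → no match
F → match

D, F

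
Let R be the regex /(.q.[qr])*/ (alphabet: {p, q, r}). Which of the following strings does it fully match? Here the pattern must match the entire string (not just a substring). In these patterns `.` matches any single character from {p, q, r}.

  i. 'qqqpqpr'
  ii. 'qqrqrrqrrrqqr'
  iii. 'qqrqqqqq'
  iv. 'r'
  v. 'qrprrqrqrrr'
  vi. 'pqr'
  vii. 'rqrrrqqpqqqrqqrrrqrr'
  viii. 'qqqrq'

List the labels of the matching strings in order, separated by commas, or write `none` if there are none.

i → no match
ii → no match
iii → match
iv → no match
v → no match
vi → no match
vii → no match
viii → no match

iii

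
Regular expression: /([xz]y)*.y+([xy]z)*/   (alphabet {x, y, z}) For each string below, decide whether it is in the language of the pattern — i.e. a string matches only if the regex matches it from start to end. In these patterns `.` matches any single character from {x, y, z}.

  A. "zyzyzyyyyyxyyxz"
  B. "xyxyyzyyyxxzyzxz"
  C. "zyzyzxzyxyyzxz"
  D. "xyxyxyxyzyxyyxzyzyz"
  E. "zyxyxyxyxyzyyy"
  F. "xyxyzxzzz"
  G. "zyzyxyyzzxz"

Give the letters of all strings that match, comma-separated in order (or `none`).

D, E

A → no match
B → no match
C → no match
D → match
E → match
F. "xyxyzxzzz" → no match
G. "zyzyxyyzzxz" → no match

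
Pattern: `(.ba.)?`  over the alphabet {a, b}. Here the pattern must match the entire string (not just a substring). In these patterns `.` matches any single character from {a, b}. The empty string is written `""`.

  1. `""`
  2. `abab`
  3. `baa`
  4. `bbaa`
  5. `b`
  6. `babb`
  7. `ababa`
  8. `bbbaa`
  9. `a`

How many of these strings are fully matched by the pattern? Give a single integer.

1 → match
2 → match
3 → no match
4 → match
5 → no match
6 → no match
7 → no match
8 → no match
9 → no match
Total matched: 3

3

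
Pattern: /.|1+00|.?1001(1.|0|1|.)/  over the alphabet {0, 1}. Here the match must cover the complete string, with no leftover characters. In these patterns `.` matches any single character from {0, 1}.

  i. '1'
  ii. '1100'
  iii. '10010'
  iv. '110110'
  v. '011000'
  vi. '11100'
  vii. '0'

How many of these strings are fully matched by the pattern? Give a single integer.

i. '1' → match
ii. '1100' → match
iii. '10010' → match
iv. '110110' → no match
v. '011000' → no match
vi. '11100' → match
vii. '0' → match
Total matched: 5

5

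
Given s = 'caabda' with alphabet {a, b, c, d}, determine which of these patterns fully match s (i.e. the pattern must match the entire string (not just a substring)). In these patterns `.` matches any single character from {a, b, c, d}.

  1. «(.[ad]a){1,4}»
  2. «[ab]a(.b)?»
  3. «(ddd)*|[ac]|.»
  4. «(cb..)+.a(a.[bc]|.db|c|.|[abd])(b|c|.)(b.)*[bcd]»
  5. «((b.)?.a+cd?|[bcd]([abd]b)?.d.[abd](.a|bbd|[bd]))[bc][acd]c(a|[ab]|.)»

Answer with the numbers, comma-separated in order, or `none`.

1

1 → match
2 → no match
3 → no match
4 → no match — must start with 'cb'
5 → no match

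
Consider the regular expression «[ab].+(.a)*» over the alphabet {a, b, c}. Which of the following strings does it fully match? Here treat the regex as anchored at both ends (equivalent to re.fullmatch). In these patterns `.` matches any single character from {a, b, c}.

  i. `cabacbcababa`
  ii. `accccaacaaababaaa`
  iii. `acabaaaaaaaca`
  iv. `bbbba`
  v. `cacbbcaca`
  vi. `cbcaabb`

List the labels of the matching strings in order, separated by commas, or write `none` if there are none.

i. `cabacbcababa` → no match
ii → match
iii → match
iv. `bbbba` → match
v. `cacbbcaca` → no match
vi. `cbcaabb` → no match

ii, iii, iv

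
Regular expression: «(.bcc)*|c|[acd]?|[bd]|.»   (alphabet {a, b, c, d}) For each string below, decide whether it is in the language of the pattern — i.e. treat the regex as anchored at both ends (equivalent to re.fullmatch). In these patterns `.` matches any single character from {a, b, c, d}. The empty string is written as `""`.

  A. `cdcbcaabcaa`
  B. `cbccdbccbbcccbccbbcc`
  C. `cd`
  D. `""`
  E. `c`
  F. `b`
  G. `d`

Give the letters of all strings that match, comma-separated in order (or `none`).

A. `cdcbcaabcaa` → no match
B → match
C. `cd` → no match
D. `""` → match
E. `c` → match
F. `b` → match
G. `d` → match

B, D, E, F, G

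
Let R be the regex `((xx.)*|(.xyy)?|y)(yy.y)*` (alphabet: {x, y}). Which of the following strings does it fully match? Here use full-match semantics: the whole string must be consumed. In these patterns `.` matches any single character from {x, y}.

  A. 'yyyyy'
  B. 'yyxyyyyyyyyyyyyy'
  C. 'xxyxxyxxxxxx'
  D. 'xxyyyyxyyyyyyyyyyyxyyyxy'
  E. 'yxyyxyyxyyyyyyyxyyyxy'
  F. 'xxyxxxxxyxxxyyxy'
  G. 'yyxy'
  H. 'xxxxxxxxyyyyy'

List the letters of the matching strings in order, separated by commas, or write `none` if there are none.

A, B, C, D, F, G, H

A → match
B → match
C → match
D → match
E → no match
F → match
G → match
H → match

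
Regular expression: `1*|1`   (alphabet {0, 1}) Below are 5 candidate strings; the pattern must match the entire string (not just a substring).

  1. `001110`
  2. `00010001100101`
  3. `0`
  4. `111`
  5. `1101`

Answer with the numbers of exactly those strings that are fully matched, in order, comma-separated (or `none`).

4

1 → no match
2 → no match
3 → no match
4 → match
5 → no match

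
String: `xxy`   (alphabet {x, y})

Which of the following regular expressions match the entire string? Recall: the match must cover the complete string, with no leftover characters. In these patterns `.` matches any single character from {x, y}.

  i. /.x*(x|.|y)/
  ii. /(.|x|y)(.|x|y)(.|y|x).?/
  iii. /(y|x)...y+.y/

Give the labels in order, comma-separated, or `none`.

i, ii

i → match
ii → match
iii → no match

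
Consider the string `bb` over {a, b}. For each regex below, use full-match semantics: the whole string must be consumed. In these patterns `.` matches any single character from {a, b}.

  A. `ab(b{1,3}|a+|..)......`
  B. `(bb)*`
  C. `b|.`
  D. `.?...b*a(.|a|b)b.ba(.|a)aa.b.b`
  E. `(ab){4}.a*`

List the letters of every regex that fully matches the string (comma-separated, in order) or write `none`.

B

A → no match — must start with `ab`
B → match
C → no match
D → no match
E → no match — must start with `ab`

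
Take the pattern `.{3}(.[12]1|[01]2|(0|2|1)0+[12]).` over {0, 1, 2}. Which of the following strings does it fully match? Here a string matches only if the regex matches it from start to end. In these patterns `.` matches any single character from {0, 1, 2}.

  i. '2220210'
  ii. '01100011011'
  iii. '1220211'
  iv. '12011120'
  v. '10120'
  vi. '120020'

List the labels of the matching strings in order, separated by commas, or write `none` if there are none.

i → match
ii → no match
iii → match
iv → no match
v → no match
vi → match

i, iii, vi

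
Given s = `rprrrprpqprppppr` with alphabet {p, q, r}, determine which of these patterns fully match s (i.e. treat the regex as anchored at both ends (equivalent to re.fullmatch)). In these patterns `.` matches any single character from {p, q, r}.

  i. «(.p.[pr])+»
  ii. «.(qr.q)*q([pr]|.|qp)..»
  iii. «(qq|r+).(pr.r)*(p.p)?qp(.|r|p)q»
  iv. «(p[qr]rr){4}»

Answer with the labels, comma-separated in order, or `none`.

i

i → match
ii → no match
iii → no match — must end with `q`
iv → no match — must start with `p`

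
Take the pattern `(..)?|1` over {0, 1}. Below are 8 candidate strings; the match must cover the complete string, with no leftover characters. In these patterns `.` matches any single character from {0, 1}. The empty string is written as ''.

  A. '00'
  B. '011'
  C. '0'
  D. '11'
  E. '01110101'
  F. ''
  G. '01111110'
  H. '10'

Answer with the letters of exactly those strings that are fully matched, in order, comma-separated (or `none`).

A, D, F, H

A → match
B → no match
C → no match
D → match
E → no match
F → match
G → no match
H → match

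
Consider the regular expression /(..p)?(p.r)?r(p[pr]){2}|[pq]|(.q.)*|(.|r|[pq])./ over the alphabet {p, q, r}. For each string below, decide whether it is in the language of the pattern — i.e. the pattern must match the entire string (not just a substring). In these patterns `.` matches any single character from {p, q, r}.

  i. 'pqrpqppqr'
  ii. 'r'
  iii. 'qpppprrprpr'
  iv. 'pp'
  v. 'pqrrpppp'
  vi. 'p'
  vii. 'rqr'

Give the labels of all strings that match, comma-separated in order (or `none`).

i, iii, iv, v, vi, vii

i → match
ii → no match
iii → match
iv → match
v → match
vi → match
vii → match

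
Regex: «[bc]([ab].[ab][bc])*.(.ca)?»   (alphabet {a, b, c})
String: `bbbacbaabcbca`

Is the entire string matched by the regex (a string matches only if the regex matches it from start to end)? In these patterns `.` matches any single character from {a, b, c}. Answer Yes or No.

Yes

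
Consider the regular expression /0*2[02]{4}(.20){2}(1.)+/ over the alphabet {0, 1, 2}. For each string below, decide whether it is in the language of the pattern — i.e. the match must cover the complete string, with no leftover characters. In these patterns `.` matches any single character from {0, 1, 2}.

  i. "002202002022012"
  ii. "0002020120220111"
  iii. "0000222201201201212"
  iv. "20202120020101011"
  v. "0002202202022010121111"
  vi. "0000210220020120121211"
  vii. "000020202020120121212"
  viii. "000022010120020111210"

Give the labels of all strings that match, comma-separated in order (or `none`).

i, iii, iv, v, vii

i → match
ii → no match
iii → match
iv → match
v → match
vi → no match
vii → match
viii → no match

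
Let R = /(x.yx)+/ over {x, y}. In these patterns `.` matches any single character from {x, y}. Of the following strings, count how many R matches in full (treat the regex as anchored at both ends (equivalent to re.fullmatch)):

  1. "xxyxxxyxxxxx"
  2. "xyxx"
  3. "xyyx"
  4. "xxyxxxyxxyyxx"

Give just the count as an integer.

1

1 → no match — must end with "yx"
2 → no match — must end with "yx"
3 → match
4 → no match — must end with "yx"
Total matched: 1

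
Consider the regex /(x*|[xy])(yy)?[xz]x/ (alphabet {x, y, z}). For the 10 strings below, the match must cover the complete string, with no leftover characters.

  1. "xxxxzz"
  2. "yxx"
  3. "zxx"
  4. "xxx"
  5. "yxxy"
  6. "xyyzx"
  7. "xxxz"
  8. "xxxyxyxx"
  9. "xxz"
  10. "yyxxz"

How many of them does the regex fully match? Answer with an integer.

1 → no match — must end with "x"
2 → match
3 → no match
4 → match
5 → no match — must end with "x"
6 → match
7 → no match — must end with "x"
8 → no match
9 → no match — must end with "x"
10 → no match — must end with "x"
Total matched: 3

3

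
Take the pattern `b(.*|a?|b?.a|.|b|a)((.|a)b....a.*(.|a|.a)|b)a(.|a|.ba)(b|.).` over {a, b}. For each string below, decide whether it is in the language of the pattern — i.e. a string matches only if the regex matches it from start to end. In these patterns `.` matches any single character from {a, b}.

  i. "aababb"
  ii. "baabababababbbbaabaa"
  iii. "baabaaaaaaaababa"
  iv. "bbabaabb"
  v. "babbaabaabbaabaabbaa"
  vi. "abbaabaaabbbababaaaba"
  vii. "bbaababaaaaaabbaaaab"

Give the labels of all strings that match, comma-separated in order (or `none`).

i → no match — must start with "b"
ii → match
iii → match
iv → match
v → no match
vi → no match — must start with "b"
vii → match

ii, iii, iv, vii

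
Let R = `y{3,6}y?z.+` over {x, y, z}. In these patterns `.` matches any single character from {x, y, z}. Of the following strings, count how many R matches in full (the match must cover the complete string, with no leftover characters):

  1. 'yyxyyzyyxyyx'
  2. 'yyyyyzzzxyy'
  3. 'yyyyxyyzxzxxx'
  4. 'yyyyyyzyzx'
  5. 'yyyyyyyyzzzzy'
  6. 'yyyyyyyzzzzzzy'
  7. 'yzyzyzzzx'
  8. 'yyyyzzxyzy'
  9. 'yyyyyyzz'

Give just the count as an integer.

5

1. 'yyxyyzyyxyyx' → no match
2. 'yyyyyzzzxyy' → match
3 → no match
4. 'yyyyyyzyzx' → match
5 → no match
6 → match
7. 'yzyzyzzzx' → no match
8. 'yyyyzzxyzy' → match
9. 'yyyyyyzz' → match
Total matched: 5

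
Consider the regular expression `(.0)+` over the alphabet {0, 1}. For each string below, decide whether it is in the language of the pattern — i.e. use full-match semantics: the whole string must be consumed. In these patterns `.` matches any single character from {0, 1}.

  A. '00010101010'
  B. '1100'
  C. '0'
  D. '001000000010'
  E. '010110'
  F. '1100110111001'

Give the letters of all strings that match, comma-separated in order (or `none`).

D

A → no match
B → no match
C → no match
D → match
E → no match
F → no match — must end with '0'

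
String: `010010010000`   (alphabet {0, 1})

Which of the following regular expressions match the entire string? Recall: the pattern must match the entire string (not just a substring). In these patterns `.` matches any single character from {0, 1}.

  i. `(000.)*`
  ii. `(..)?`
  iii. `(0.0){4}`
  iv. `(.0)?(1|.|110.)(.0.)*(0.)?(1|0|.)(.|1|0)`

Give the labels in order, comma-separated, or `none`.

iii, iv

i → no match
ii → no match
iii → match
iv → match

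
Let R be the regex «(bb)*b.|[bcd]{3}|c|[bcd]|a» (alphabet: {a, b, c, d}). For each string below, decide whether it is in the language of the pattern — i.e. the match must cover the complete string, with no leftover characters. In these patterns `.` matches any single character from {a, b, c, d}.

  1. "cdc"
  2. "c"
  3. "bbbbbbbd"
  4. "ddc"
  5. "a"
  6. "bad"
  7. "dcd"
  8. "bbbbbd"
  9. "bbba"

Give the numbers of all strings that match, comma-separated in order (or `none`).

1. "cdc" → match
2. "c" → match
3. "bbbbbbbd" → match
4. "ddc" → match
5. "a" → match
6. "bad" → no match
7. "dcd" → match
8. "bbbbbd" → match
9. "bbba" → match

1, 2, 3, 4, 5, 7, 8, 9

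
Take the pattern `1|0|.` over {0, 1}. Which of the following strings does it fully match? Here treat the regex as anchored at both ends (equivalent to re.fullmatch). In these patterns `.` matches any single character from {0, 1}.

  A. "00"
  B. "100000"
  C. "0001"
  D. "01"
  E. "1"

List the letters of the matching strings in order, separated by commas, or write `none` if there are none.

A → no match
B → no match
C → no match
D → no match
E → match

E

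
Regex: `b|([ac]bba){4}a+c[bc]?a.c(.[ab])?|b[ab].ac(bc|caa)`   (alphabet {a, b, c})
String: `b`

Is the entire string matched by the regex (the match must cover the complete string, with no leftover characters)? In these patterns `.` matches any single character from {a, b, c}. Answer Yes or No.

Yes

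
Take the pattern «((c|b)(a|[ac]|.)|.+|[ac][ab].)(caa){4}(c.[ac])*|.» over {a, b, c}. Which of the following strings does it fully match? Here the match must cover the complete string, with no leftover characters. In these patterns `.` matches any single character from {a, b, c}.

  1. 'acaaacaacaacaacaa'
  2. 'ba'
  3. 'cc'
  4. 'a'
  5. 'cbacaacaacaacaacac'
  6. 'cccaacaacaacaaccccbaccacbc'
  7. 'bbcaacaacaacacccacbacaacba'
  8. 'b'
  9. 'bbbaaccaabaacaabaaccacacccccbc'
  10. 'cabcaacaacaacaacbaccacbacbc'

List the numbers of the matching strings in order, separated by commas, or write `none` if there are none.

1 → match
2 → no match
3 → no match
4 → match
5 → match
6 → match
7 → no match
8 → match
9 → no match
10 → match

1, 4, 5, 6, 8, 10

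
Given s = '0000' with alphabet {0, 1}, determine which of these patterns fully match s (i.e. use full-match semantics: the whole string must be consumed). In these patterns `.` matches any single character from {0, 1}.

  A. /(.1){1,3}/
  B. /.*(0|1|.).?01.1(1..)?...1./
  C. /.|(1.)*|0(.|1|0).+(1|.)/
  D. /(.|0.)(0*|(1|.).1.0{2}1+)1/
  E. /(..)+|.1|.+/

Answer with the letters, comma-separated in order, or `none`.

C, E

A → no match — must end with '1'
B → no match
C → match
D → no match — must end with '1'
E → match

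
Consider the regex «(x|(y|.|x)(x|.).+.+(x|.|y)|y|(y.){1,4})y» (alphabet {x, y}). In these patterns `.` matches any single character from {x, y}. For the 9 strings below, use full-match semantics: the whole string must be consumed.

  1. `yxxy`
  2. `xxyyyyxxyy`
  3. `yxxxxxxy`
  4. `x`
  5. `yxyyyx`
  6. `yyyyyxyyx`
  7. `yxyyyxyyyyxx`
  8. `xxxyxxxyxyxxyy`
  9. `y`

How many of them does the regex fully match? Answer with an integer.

3

1 → no match
2 → match
3 → match
4 → no match — must end with `y`
5 → no match — must end with `y`
6 → no match — must end with `y`
7 → no match — must end with `y`
8 → match
9 → no match
Total matched: 3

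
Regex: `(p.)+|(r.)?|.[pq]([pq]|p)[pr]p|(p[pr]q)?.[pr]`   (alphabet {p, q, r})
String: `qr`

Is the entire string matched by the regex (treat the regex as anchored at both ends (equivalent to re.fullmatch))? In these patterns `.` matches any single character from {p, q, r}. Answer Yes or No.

Yes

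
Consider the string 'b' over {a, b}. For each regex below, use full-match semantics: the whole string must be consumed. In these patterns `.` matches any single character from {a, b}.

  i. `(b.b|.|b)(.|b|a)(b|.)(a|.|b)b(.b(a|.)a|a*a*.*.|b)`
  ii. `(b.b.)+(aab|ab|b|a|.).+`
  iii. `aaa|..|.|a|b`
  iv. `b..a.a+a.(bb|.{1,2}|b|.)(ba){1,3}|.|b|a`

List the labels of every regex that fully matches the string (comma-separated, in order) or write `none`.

iii, iv

i → no match
ii → no match
iii → match
iv → match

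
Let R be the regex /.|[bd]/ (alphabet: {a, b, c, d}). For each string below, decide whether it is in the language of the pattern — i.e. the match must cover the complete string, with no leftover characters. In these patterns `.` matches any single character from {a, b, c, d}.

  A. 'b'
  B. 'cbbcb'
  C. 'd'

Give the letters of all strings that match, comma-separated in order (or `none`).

A → match
B → no match
C → match

A, C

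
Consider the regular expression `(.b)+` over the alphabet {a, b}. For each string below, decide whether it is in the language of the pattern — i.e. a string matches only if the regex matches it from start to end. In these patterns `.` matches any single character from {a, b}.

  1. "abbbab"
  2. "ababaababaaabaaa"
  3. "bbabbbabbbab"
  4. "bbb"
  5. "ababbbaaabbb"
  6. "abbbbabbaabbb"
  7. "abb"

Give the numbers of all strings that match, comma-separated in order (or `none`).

1, 3

1 → match
2 → no match — must end with "b"
3 → match
4 → no match
5 → no match
6 → no match
7 → no match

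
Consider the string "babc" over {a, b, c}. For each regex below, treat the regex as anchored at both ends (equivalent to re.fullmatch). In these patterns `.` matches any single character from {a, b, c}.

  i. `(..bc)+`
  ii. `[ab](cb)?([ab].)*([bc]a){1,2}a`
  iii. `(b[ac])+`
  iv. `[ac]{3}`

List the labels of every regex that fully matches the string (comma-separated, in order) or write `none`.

i → match
ii → no match — must end with "aa"
iii → match
iv → no match

i, iii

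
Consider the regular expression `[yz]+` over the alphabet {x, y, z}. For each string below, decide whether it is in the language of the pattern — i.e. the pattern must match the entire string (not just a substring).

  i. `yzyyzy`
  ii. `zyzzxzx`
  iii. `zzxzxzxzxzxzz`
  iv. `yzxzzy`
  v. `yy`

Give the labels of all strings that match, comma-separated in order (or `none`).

i. `yzyyzy` → match
ii. `zyzzxzx` → no match
iii → no match
iv. `yzxzzy` → no match
v. `yy` → match

i, v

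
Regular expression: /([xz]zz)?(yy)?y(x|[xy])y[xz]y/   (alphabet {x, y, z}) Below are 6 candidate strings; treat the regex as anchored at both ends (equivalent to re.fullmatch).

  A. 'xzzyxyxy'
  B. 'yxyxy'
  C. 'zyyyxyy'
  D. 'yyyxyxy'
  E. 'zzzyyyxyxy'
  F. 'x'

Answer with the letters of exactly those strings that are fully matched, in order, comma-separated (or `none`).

A, B, D, E

A → match
B → match
C → no match
D → match
E → match
F → no match — must end with 'y'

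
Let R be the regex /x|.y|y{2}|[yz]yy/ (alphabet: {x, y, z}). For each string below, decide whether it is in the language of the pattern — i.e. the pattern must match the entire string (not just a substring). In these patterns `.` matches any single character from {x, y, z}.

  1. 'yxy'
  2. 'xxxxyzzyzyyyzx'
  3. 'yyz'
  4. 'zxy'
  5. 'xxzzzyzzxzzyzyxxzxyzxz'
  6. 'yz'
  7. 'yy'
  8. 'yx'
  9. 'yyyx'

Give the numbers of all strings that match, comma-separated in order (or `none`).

7

1 → no match
2 → no match
3 → no match
4 → no match
5 → no match
6 → no match
7 → match
8 → no match
9 → no match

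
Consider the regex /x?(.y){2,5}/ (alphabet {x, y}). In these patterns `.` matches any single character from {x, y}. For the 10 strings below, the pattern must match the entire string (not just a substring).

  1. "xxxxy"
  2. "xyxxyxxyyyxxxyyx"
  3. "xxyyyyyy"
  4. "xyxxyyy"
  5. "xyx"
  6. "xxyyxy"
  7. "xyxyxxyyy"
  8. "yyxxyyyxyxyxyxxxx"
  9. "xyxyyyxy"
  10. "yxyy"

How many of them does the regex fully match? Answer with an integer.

1 → no match
2 → no match — must end with "y"
3 → no match
4 → no match
5 → no match — must end with "y"
6 → no match
7 → no match
8 → no match — must end with "y"
9 → match
10 → no match
Total matched: 1

1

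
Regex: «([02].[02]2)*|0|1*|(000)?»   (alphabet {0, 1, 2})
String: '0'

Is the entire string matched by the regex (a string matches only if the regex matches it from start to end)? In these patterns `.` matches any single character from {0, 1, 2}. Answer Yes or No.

Yes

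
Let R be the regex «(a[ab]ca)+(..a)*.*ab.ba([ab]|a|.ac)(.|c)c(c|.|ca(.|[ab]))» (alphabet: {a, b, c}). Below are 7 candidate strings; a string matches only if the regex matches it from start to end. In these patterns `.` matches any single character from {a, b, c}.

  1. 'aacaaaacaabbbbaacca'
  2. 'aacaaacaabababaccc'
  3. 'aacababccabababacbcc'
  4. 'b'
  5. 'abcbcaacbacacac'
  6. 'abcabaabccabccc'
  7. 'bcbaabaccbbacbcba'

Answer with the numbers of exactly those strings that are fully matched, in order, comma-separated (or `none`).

1 → no match
2 → no match
3 → match
4 → no match — must start with 'a'
5 → no match
6 → no match
7 → no match — must start with 'a'

3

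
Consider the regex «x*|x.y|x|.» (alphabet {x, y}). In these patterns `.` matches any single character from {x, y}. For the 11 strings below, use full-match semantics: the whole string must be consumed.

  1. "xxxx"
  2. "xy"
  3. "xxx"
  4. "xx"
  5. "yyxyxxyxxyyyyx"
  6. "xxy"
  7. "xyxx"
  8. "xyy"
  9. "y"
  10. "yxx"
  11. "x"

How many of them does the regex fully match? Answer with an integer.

7

1 → match
2 → no match
3 → match
4 → match
5 → no match
6 → match
7 → no match
8 → match
9 → match
10 → no match
11 → match
Total matched: 7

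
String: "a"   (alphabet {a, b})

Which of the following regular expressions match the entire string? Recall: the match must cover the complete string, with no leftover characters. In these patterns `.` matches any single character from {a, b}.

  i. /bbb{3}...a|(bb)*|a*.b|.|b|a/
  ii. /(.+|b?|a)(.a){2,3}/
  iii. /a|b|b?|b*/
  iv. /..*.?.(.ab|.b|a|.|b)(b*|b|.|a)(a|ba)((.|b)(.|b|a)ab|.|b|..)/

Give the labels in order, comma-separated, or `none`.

i, iii

i → match
ii → no match
iii → match
iv → no match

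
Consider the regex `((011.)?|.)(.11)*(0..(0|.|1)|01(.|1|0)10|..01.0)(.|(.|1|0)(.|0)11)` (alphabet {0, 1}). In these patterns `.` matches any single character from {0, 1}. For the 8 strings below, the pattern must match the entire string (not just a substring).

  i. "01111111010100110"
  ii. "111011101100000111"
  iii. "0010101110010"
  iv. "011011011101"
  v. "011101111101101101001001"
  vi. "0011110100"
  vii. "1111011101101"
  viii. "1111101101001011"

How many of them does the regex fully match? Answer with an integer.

i → no match
ii → no match
iii → no match
iv. "011011011101" → match
v → no match
vi. "0011110100" → no match
vii → no match
viii → no match
Total matched: 1

1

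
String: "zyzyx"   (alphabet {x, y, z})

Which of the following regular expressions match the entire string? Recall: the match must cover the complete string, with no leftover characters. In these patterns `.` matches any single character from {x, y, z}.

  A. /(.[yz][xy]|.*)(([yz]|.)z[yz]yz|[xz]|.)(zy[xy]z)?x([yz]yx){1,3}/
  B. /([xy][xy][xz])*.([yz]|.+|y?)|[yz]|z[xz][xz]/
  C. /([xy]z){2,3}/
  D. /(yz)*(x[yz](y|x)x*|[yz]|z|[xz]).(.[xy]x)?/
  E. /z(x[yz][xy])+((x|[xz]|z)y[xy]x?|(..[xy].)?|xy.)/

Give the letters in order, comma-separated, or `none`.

A → no match
B → match
C → no match — must end with "z"
D → match
E → no match — must start with "zx"

B, D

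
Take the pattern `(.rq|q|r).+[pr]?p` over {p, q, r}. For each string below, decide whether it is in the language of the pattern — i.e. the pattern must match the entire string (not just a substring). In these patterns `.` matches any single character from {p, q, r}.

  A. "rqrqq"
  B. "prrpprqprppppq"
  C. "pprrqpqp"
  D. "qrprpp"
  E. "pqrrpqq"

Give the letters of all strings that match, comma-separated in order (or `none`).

D

A → no match — must end with "p"
B → no match — must end with "p"
C → no match
D → match
E → no match — must end with "p"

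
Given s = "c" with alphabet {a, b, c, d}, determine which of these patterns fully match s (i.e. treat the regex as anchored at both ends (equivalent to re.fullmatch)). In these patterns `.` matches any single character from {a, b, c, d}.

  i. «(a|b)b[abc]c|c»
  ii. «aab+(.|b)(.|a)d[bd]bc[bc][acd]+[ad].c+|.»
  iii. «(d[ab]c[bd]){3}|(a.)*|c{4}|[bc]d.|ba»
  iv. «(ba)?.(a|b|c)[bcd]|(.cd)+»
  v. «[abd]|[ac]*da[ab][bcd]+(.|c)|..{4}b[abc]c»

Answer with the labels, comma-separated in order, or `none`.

i, ii

i → match
ii → match
iii → no match
iv → no match
v → no match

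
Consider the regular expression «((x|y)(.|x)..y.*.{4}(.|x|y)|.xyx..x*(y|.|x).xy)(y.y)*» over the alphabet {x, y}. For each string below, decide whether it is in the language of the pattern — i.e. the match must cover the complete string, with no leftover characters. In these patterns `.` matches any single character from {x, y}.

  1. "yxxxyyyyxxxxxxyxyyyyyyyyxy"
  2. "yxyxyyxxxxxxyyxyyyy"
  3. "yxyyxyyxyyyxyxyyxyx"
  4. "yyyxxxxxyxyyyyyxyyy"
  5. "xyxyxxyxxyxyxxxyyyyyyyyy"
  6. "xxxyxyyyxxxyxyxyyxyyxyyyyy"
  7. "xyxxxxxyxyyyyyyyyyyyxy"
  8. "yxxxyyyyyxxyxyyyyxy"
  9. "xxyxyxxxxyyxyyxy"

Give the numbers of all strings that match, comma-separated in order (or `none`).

1 → match
2 → match
3 → no match
4 → no match
5 → no match
6 → no match
7 → no match
8 → match
9 → match

1, 2, 8, 9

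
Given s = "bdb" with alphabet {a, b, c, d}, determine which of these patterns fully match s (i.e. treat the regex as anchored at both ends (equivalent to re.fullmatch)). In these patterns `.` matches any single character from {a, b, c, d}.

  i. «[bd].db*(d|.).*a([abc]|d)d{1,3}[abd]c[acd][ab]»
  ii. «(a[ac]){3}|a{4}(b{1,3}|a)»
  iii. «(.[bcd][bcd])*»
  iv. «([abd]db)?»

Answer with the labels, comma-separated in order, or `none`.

iii, iv

i → no match
ii → no match — must start with "a"
iii → match
iv → match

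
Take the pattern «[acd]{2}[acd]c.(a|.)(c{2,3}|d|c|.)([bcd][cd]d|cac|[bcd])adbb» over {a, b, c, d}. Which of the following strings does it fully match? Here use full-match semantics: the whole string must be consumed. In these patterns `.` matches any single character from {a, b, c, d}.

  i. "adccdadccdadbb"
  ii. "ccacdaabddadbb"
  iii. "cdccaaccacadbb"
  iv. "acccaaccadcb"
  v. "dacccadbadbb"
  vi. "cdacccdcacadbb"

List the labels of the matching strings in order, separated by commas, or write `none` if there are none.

i, ii, iii, v, vi

i → match
ii → match
iii → match
iv → no match — must end with "adbb"
v → match
vi → match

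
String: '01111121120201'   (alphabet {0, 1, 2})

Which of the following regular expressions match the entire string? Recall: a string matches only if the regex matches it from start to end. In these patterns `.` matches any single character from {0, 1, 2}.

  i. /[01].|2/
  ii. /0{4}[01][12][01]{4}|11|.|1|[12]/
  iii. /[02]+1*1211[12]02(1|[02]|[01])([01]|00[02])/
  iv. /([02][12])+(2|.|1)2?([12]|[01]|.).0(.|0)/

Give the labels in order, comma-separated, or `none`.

i → no match
ii → no match
iii → match
iv → no match

iii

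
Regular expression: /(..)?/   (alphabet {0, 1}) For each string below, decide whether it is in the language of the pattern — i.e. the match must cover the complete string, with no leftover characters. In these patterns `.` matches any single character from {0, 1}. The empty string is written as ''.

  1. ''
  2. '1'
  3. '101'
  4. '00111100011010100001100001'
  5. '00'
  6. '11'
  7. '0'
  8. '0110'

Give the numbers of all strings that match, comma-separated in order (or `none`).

1, 5, 6

1 → match
2 → no match
3 → no match
4 → no match
5 → match
6 → match
7 → no match
8 → no match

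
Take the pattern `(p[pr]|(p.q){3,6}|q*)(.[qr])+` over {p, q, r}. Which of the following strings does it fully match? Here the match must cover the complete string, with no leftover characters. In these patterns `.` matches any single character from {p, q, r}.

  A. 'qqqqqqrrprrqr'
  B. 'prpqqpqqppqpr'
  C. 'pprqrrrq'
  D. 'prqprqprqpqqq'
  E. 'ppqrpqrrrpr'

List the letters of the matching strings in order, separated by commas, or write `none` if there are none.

C, D

A → no match
B → no match
C → match
D → match
E → no match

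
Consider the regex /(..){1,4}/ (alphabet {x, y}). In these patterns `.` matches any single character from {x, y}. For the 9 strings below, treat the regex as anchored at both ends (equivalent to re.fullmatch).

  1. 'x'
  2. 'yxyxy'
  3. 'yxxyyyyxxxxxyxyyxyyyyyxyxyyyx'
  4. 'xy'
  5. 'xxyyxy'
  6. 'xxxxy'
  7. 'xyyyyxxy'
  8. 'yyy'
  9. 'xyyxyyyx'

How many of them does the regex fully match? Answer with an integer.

4

1. 'x' → no match
2. 'yxyxy' → no match
3 → no match
4. 'xy' → match
5. 'xxyyxy' → match
6. 'xxxxy' → no match
7. 'xyyyyxxy' → match
8. 'yyy' → no match
9. 'xyyxyyyx' → match
Total matched: 4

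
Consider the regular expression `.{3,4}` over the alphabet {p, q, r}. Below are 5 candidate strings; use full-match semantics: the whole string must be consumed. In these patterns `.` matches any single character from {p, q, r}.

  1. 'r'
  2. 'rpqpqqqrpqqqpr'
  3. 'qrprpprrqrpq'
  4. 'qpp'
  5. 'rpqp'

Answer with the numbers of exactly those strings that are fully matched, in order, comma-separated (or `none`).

1. 'r' → no match
2 → no match
3. 'qrprpprrqrpq' → no match
4. 'qpp' → match
5. 'rpqp' → match

4, 5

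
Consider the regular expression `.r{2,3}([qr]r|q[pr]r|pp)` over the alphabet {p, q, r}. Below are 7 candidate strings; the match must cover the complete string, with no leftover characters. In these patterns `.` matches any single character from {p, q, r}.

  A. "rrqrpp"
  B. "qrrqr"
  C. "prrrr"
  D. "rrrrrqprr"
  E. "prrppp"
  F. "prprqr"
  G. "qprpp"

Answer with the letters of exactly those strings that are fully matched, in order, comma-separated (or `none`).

A → no match
B → match
C → match
D → no match
E → no match
F → no match
G → no match

B, C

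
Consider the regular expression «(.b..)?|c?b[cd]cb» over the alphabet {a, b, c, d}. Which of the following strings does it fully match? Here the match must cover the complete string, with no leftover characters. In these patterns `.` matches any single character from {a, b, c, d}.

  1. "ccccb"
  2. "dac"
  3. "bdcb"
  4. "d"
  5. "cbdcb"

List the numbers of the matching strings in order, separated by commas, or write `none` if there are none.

3, 5

1 → no match
2 → no match
3 → match
4 → no match
5 → match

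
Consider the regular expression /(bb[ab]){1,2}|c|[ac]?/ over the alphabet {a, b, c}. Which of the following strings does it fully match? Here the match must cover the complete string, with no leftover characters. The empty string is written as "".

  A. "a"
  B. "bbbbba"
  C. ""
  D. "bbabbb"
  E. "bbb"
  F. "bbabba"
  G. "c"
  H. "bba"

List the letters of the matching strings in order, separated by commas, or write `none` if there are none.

A, B, C, D, E, F, G, H

A → match
B → match
C → match
D → match
E → match
F → match
G → match
H → match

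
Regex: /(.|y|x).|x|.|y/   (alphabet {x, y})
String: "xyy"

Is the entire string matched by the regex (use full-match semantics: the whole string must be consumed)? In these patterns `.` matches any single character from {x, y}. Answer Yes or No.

No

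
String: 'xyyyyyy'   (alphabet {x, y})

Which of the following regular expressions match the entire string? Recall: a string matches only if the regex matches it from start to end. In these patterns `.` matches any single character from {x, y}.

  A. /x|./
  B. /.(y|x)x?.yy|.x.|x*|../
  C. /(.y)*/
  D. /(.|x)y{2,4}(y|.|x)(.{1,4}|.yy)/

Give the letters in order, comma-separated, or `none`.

A → no match
B → no match
C → no match
D → match

D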